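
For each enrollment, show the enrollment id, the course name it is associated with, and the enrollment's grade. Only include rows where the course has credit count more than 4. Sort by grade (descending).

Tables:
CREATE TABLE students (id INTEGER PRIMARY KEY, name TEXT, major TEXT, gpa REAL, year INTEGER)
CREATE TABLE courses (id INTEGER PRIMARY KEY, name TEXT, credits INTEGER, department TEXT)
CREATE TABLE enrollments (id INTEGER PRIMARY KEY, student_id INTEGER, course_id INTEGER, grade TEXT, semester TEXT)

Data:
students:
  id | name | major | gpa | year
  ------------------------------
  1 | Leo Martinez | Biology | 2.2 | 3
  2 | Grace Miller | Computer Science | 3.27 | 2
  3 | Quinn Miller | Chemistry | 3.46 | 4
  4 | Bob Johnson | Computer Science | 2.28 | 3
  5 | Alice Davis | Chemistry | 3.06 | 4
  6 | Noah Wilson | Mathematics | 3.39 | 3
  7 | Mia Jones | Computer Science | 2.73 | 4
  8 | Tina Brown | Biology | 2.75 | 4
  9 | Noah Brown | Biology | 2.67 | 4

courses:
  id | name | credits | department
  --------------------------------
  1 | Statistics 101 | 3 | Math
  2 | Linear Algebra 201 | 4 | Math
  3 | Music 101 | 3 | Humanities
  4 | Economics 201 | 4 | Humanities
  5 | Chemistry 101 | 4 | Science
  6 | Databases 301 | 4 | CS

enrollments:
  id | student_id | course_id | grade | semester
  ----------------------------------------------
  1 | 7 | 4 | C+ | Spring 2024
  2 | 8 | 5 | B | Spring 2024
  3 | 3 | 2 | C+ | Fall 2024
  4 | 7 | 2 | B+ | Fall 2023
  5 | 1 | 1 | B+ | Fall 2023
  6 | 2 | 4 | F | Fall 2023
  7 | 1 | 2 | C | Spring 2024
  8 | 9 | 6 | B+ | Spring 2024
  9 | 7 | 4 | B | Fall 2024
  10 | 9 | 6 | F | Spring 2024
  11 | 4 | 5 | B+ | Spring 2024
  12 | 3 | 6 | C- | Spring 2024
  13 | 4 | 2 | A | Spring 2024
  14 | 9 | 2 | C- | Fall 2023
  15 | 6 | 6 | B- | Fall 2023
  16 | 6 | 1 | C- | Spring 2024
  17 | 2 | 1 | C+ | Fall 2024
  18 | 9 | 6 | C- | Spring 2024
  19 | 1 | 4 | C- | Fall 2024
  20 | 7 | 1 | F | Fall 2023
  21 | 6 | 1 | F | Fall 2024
SELECT c.id, p.name AS course, c.grade FROM enrollments c JOIN courses p ON c.course_id = p.id WHERE p.credits > 4 ORDER BY c.grade DESC

Execution result:
(no rows)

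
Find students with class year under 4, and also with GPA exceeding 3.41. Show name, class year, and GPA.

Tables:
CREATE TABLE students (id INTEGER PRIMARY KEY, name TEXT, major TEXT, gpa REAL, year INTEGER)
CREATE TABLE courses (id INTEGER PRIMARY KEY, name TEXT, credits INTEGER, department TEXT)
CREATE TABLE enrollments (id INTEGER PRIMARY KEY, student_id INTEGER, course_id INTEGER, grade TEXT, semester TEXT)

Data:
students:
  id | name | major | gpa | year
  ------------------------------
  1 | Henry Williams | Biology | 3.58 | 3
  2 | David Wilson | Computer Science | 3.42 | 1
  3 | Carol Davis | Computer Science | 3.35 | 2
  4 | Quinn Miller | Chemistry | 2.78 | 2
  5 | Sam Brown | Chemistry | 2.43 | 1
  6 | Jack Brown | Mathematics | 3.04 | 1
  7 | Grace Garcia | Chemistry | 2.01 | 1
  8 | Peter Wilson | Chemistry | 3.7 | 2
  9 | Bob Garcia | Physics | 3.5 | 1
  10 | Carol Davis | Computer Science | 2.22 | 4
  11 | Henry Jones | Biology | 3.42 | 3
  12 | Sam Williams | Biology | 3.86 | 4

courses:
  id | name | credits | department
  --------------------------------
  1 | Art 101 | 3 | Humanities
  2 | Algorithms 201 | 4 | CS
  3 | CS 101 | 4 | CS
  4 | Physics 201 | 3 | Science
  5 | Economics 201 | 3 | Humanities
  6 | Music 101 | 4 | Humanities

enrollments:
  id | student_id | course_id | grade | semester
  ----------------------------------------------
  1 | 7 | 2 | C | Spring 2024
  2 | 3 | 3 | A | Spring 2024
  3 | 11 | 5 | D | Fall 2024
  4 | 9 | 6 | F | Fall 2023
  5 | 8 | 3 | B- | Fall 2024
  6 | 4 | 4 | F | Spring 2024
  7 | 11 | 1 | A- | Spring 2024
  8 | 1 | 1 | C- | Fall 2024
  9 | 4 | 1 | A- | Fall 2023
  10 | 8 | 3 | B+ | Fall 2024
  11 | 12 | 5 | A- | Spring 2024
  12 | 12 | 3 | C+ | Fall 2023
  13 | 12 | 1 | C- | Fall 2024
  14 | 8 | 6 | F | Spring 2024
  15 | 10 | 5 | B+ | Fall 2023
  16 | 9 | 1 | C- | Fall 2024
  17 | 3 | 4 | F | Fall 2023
SELECT name, year, gpa FROM students WHERE year < 4 AND gpa > 3.41

Execution result:
name | year | gpa
Henry Williams | 3 | 3.58
David Wilson | 1 | 3.42
Peter Wilson | 2 | 3.70
Bob Garcia | 1 | 3.50
Henry Jones | 3 | 3.42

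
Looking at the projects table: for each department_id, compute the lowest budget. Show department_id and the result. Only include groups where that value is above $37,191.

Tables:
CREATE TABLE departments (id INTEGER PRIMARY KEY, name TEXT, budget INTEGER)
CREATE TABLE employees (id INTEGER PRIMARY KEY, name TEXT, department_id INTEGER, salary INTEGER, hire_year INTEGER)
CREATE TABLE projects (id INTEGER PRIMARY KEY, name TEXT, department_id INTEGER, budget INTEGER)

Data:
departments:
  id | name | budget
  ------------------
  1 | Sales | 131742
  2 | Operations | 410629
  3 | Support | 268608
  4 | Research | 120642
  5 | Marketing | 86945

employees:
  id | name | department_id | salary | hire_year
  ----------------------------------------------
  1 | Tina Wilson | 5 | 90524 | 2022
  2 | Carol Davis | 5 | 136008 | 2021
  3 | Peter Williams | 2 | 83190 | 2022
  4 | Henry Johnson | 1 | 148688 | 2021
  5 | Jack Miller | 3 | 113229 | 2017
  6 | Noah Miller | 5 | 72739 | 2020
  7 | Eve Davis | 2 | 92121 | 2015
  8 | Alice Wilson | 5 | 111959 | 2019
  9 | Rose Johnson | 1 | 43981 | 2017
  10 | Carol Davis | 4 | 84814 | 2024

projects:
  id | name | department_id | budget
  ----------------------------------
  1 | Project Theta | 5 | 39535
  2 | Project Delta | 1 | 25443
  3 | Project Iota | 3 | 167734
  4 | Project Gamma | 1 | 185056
SELECT department_id, MIN(budget) AS min_budget FROM projects GROUP BY department_id HAVING MIN(budget) > 37191

Execution result:
department_id | min_budget
3 | 167734
5 | 39535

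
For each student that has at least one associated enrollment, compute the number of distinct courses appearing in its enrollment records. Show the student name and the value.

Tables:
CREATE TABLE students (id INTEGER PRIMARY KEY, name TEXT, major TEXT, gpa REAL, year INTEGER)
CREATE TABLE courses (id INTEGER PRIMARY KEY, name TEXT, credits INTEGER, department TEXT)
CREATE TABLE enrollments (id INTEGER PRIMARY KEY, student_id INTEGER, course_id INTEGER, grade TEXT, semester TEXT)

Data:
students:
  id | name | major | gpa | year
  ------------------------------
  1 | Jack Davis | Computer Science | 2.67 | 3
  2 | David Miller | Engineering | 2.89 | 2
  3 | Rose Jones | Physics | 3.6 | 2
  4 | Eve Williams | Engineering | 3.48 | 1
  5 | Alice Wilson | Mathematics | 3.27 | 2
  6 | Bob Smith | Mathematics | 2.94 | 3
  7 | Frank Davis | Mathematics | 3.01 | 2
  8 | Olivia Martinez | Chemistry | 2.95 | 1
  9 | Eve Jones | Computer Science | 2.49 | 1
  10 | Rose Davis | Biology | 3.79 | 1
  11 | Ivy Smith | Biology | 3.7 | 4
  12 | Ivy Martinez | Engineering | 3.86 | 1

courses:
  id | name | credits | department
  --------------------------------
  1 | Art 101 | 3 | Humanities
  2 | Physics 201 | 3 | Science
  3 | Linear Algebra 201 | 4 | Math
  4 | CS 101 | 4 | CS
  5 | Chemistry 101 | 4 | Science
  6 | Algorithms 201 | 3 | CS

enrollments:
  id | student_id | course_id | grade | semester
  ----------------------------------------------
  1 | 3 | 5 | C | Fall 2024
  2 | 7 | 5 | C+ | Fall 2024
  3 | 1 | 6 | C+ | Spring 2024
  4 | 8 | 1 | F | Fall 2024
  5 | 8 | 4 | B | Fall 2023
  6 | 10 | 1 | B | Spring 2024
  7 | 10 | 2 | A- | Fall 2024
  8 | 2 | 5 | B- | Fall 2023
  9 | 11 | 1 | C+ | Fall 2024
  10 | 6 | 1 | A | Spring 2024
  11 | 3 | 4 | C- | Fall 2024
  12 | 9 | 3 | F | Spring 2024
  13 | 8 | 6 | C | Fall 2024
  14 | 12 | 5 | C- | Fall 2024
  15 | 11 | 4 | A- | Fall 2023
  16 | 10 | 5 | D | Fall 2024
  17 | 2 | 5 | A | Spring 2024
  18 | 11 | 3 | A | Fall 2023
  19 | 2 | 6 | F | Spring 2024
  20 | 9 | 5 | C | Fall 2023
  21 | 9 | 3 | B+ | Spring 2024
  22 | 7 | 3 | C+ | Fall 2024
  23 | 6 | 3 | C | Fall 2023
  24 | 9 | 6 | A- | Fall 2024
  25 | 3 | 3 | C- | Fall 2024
SELECT p.name, COUNT(DISTINCT c.course_id) AS distinct_course_count FROM enrollments c JOIN students p ON c.student_id = p.id GROUP BY p.id, p.name

Execution result:
name | distinct_course_count
Jack Davis | 1
David Miller | 2
Rose Jones | 3
Bob Smith | 2
Frank Davis | 2
Olivia Martinez | 3
Eve Jones | 3
Rose Davis | 3
Ivy Smith | 3
Ivy Martinez | 1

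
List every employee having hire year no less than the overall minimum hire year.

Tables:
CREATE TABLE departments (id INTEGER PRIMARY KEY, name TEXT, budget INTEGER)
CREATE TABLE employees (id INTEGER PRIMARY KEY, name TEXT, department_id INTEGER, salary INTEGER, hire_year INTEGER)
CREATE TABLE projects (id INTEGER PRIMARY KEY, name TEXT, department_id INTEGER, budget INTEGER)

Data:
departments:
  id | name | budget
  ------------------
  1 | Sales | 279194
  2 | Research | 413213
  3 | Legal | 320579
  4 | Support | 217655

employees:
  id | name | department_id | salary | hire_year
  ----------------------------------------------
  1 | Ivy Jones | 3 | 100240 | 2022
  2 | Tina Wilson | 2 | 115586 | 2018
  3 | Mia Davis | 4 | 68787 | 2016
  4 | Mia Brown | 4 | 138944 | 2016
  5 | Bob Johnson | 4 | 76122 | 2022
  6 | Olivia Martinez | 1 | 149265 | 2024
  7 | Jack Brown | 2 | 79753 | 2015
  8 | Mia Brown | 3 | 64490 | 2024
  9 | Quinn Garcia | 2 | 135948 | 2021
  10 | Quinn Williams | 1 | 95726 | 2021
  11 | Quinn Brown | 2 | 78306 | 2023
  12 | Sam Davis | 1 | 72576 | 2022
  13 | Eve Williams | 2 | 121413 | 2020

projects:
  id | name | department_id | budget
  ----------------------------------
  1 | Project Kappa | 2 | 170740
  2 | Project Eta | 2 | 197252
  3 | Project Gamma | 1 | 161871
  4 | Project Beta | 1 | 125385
SELECT name, hire_year FROM employees WHERE hire_year >= (SELECT MIN(hire_year) FROM employees)

Execution result:
name | hire_year
Ivy Jones | 2022
Tina Wilson | 2018
Mia Davis | 2016
Mia Brown | 2016
Bob Johnson | 2022
Olivia Martinez | 2024
Jack Brown | 2015
Mia Brown | 2024
Quinn Garcia | 2021
Quinn Williams | 2021
Quinn Brown | 2023
Sam Davis | 2022
Eve Williams | 2020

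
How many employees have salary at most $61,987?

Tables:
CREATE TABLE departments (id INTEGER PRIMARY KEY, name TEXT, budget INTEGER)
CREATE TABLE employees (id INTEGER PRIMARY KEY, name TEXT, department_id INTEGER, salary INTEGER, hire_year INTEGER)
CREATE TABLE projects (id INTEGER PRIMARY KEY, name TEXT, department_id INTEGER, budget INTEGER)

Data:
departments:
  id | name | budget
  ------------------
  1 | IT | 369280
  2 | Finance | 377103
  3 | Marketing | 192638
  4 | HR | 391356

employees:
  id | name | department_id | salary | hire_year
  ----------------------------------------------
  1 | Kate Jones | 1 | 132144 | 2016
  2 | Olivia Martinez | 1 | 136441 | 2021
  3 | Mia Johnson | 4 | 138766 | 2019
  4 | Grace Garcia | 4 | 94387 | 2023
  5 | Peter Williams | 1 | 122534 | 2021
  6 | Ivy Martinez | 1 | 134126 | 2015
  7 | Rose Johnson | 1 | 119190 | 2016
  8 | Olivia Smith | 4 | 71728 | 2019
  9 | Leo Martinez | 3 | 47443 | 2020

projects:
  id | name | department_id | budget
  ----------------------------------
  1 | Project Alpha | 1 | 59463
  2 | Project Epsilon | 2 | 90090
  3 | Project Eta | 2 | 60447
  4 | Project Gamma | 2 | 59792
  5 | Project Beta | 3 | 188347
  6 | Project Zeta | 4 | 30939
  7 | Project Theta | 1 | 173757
SELECT COUNT(*) FROM employees WHERE salary <= 61987

Execution result:
1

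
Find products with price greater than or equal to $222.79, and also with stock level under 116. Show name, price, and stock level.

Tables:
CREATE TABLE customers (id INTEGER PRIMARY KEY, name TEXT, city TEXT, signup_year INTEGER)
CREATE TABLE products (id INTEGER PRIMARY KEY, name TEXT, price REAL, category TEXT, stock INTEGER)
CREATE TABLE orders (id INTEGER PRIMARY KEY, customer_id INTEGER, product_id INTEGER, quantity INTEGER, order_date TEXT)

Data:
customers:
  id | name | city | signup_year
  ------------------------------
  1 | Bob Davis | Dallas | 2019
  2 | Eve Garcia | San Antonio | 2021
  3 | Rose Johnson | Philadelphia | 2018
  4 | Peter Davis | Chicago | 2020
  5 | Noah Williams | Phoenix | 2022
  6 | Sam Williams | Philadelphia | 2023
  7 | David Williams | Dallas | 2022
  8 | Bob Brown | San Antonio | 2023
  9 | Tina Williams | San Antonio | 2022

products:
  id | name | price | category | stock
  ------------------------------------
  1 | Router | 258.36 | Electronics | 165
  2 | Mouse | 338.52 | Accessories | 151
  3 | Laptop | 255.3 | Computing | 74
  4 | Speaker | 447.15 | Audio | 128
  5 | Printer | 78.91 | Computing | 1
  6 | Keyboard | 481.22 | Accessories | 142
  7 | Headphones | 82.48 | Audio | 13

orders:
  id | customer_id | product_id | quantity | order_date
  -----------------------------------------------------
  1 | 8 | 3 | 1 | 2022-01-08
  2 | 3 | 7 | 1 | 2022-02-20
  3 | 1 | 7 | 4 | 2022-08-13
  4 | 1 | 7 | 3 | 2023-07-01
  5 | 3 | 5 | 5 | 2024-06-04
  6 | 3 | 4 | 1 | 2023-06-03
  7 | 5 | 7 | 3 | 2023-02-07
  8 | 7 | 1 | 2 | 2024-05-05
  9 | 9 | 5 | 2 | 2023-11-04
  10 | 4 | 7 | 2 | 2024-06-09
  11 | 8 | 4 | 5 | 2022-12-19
SELECT name, price, stock FROM products WHERE price >= 222.79 AND stock < 116

Execution result:
name | price | stock
Laptop | 255.30 | 74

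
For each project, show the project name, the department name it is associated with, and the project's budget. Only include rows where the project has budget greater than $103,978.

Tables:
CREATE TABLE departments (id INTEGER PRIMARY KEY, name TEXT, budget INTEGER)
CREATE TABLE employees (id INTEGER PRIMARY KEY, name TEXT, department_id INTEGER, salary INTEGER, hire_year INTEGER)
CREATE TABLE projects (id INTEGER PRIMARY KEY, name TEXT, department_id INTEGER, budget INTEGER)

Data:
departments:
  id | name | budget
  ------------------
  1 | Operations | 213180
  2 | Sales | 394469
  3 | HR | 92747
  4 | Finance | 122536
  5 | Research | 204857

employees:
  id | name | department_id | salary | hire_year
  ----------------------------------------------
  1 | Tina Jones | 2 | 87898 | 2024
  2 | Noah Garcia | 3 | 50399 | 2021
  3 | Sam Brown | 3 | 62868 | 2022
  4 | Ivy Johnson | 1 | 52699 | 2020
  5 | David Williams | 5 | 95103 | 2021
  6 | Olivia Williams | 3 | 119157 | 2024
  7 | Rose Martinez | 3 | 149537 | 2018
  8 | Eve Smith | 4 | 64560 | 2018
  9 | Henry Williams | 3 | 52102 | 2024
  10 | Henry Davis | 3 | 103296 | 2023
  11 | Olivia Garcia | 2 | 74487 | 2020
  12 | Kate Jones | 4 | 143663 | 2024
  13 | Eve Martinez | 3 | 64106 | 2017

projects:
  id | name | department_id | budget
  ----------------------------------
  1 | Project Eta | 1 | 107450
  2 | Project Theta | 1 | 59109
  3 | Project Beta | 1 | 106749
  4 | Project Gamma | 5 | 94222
SELECT c.name, p.name AS department, c.budget FROM projects c JOIN departments p ON c.department_id = p.id WHERE c.budget > 103978

Execution result:
name | department | budget
Project Eta | Operations | 107450
Project Beta | Operations | 106749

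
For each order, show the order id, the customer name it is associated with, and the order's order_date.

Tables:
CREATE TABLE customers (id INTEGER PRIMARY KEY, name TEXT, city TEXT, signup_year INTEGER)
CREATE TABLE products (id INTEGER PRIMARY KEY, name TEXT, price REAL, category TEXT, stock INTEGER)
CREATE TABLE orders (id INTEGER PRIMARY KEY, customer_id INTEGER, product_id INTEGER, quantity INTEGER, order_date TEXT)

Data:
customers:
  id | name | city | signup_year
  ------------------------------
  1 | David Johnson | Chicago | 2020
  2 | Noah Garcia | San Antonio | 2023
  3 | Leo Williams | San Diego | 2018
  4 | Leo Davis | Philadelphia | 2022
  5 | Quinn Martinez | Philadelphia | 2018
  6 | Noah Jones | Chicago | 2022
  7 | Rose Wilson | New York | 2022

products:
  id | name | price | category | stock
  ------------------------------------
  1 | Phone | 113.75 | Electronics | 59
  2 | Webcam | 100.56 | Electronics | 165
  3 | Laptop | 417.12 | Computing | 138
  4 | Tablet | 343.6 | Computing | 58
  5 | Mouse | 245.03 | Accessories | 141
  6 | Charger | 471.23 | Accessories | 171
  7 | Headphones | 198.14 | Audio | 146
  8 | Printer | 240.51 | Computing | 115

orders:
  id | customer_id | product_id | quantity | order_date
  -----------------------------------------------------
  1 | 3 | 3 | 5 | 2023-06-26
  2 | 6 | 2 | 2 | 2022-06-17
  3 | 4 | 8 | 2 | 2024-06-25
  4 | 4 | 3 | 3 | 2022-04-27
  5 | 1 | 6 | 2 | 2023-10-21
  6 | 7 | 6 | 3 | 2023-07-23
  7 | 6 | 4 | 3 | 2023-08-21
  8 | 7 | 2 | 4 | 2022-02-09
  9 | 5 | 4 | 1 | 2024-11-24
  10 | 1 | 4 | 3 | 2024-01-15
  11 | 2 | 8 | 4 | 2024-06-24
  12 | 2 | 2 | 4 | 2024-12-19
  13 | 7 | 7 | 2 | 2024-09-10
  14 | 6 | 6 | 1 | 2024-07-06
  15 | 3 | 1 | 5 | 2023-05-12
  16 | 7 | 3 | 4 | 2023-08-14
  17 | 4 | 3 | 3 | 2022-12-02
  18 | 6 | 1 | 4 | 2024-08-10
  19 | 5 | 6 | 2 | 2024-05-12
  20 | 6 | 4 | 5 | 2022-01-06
SELECT c.id, p.name AS customer, c.order_date FROM orders c JOIN customers p ON c.customer_id = p.id

Execution result:
id | customer | order_date
1 | Leo Williams | 2023-06-26
2 | Noah Jones | 2022-06-17
3 | Leo Davis | 2024-06-25
4 | Leo Davis | 2022-04-27
5 | David Johnson | 2023-10-21
6 | Rose Wilson | 2023-07-23
7 | Noah Jones | 2023-08-21
8 | Rose Wilson | 2022-02-09
9 | Quinn Martinez | 2024-11-24
10 | David Johnson | 2024-01-15
11 | Noah Garcia | 2024-06-24
12 | Noah Garcia | 2024-12-19
13 | Rose Wilson | 2024-09-10
14 | Noah Jones | 2024-07-06
15 | Leo Williams | 2023-05-12
16 | Rose Wilson | 2023-08-14
17 | Leo Davis | 2022-12-02
18 | Noah Jones | 2024-08-10
19 | Quinn Martinez | 2024-05-12
20 | Noah Jones | 2022-01-06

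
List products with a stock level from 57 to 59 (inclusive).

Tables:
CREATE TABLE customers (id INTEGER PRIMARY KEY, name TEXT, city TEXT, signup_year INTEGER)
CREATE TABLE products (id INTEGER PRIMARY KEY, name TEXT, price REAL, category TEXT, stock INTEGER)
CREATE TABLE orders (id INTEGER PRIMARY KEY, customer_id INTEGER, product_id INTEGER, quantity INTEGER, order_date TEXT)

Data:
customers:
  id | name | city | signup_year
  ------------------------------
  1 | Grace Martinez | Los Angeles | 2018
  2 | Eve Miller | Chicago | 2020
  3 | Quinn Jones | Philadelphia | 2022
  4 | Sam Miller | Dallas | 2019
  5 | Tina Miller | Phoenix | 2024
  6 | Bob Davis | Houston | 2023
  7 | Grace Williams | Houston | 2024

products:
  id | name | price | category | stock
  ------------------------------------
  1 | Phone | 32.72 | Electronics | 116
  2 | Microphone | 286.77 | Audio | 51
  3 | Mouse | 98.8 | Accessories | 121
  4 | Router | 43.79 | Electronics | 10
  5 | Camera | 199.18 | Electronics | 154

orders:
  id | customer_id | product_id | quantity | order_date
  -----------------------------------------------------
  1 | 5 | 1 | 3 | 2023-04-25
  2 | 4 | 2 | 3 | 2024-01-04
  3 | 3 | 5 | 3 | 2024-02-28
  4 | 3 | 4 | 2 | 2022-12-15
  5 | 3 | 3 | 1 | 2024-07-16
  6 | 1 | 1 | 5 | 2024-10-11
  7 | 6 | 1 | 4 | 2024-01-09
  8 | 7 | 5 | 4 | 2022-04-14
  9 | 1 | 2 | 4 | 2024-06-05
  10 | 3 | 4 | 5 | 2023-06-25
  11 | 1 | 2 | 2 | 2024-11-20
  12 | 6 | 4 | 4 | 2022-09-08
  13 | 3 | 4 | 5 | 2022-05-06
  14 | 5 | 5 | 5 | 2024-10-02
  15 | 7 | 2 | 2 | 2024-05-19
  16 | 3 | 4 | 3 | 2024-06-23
SELECT name, stock FROM products WHERE stock BETWEEN 57 AND 59

Execution result:
(no rows)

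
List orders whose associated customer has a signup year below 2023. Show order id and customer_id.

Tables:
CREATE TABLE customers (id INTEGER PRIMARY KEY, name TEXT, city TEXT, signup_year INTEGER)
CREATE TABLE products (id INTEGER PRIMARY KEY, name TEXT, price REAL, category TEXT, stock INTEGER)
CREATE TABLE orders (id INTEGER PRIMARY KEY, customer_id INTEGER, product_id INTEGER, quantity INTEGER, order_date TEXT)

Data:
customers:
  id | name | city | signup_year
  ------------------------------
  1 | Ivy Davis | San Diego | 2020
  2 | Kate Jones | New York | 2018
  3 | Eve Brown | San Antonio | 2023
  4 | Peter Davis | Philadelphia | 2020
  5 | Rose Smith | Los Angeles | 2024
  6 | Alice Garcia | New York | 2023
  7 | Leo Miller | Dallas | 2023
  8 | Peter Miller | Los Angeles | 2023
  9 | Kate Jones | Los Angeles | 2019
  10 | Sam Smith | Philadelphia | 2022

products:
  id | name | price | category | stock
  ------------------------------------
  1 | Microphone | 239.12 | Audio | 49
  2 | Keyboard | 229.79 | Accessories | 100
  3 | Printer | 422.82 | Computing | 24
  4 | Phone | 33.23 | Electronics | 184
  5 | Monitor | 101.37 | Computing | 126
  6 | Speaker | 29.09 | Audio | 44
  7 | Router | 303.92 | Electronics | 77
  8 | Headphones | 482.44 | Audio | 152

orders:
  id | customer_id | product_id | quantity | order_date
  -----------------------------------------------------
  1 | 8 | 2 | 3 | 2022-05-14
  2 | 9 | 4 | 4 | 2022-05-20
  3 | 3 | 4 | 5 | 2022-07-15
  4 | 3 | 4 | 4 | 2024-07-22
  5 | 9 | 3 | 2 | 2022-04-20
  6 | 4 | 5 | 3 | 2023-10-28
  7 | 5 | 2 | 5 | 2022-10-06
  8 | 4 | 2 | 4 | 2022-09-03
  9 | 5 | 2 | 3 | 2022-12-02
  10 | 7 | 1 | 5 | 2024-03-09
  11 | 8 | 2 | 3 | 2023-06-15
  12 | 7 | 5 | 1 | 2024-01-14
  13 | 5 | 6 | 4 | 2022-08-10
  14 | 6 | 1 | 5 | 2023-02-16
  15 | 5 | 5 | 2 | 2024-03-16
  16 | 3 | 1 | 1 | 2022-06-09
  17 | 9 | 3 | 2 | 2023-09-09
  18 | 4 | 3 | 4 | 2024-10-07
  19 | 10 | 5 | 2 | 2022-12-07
SELECT id, customer_id FROM orders WHERE customer_id IN (SELECT id FROM customers WHERE signup_year < 2023)

Execution result:
id | customer_id
2 | 9
5 | 9
6 | 4
8 | 4
17 | 9
18 | 4
19 | 10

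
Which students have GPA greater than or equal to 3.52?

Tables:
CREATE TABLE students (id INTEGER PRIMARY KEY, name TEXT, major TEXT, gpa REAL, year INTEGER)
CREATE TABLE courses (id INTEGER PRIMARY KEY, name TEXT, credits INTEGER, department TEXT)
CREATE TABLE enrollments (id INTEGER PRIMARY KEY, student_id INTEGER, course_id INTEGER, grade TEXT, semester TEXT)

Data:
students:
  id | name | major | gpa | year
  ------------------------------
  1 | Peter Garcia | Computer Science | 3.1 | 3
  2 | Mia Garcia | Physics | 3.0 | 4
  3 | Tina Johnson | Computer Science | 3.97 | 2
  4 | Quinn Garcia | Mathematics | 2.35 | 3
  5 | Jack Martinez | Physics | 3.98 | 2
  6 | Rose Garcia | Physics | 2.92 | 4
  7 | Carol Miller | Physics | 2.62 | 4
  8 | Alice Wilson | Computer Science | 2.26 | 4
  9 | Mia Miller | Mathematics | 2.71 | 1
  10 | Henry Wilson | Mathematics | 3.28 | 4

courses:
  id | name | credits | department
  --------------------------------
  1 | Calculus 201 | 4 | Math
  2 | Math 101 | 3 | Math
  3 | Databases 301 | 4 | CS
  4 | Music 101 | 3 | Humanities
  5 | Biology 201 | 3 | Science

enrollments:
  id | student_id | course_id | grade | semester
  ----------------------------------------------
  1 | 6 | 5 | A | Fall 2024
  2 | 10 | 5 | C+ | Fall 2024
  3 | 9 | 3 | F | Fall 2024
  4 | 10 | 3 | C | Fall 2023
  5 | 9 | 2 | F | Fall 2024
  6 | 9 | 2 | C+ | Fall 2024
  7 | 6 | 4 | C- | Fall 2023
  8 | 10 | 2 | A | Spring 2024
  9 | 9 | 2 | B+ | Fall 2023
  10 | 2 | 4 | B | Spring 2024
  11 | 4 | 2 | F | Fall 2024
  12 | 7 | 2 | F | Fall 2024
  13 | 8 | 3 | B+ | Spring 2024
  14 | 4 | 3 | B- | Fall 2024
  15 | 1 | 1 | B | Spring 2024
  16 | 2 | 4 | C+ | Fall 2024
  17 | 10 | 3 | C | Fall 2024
SELECT name, gpa FROM students WHERE gpa >= 3.52

Execution result:
name | gpa
Tina Johnson | 3.97
Jack Martinez | 3.98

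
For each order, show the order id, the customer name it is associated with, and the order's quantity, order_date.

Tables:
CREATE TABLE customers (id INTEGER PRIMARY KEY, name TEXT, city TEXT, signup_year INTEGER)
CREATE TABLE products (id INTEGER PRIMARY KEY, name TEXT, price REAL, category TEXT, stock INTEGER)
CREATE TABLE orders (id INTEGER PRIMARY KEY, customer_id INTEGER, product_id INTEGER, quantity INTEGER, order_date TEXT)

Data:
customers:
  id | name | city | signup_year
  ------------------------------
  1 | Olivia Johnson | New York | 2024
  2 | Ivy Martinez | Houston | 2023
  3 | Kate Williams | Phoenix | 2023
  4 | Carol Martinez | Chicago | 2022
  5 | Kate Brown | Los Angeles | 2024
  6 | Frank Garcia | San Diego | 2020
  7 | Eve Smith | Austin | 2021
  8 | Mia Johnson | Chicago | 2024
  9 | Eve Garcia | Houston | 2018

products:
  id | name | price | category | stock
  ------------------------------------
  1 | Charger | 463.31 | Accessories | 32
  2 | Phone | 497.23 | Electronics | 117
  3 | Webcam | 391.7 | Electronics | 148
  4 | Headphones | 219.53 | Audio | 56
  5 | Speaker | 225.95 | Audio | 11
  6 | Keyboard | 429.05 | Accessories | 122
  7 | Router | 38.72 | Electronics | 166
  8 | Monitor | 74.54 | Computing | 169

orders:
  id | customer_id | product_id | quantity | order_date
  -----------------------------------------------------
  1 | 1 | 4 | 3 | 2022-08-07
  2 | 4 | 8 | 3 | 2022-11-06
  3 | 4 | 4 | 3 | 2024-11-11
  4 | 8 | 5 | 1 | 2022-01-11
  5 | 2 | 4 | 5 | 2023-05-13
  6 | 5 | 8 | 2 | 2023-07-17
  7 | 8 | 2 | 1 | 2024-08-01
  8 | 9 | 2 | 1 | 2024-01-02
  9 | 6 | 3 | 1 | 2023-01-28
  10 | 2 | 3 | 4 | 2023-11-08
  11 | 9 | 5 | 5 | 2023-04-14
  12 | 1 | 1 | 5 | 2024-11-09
SELECT c.id, p.name AS customer, c.quantity, c.order_date FROM orders c JOIN customers p ON c.customer_id = p.id

Execution result:
id | customer | quantity | order_date
1 | Olivia Johnson | 3 | 2022-08-07
2 | Carol Martinez | 3 | 2022-11-06
3 | Carol Martinez | 3 | 2024-11-11
4 | Mia Johnson | 1 | 2022-01-11
5 | Ivy Martinez | 5 | 2023-05-13
6 | Kate Brown | 2 | 2023-07-17
7 | Mia Johnson | 1 | 2024-08-01
8 | Eve Garcia | 1 | 2024-01-02
9 | Frank Garcia | 1 | 2023-01-28
10 | Ivy Martinez | 4 | 2023-11-08
11 | Eve Garcia | 5 | 2023-04-14
12 | Olivia Johnson | 5 | 2024-11-09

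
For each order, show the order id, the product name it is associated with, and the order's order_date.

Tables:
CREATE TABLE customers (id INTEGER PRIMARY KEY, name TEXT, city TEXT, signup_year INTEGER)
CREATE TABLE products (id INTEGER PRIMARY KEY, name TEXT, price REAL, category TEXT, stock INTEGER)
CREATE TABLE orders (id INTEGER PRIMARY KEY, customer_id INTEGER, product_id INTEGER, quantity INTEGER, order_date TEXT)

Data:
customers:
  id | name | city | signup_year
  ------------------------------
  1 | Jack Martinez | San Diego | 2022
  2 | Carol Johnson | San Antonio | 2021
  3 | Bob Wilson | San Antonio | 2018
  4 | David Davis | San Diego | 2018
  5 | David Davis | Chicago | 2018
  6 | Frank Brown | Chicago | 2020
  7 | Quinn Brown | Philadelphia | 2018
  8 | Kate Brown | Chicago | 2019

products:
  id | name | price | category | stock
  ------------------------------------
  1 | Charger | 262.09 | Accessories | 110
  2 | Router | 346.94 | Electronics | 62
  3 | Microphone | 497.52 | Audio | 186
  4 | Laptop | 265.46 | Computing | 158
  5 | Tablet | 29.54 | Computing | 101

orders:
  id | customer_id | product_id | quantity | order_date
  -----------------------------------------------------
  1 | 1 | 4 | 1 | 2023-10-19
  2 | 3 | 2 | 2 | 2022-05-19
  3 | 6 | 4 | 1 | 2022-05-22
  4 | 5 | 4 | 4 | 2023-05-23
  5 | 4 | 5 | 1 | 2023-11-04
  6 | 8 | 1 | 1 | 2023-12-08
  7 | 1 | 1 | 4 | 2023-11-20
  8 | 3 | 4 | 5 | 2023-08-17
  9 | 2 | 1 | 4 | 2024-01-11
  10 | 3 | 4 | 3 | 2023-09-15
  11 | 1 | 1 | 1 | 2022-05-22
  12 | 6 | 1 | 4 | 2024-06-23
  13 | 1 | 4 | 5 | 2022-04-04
SELECT c.id, p.name AS product, c.order_date FROM orders c JOIN products p ON c.product_id = p.id

Execution result:
id | product | order_date
1 | Laptop | 2023-10-19
2 | Router | 2022-05-19
3 | Laptop | 2022-05-22
4 | Laptop | 2023-05-23
5 | Tablet | 2023-11-04
6 | Charger | 2023-12-08
7 | Charger | 2023-11-20
8 | Laptop | 2023-08-17
9 | Charger | 2024-01-11
10 | Laptop | 2023-09-15
11 | Charger | 2022-05-22
12 | Charger | 2024-06-23
13 | Laptop | 2022-04-04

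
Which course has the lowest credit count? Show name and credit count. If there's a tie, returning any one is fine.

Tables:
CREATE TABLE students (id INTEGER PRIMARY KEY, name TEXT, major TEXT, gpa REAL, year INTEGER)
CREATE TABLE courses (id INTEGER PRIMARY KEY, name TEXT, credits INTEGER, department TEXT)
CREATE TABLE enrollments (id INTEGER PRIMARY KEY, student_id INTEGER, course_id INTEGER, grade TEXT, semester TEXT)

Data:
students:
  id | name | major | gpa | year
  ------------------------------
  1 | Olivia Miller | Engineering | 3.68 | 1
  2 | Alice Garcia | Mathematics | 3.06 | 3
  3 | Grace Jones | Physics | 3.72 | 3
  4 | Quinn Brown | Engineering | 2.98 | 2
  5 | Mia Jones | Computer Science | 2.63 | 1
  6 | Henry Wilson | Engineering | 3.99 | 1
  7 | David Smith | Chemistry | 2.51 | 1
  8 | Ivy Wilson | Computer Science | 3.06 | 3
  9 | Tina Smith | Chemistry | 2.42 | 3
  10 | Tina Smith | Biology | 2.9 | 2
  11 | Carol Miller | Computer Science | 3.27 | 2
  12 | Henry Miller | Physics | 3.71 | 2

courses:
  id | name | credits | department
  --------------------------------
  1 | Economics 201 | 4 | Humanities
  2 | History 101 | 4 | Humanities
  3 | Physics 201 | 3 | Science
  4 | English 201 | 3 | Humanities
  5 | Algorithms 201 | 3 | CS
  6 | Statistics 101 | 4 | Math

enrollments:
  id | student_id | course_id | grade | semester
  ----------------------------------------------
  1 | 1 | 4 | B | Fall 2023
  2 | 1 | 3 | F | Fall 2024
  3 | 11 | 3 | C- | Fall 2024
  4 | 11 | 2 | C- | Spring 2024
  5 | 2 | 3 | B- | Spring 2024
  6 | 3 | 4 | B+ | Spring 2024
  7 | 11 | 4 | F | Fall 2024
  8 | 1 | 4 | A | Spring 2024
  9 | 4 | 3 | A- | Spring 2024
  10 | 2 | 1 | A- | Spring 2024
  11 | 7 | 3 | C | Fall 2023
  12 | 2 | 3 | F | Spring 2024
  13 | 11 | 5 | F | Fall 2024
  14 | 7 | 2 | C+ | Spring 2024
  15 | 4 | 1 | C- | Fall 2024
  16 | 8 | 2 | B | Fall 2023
SELECT name, credits FROM courses ORDER BY credits ASC LIMIT 1

Execution result:
name | credits
Physics 201 | 3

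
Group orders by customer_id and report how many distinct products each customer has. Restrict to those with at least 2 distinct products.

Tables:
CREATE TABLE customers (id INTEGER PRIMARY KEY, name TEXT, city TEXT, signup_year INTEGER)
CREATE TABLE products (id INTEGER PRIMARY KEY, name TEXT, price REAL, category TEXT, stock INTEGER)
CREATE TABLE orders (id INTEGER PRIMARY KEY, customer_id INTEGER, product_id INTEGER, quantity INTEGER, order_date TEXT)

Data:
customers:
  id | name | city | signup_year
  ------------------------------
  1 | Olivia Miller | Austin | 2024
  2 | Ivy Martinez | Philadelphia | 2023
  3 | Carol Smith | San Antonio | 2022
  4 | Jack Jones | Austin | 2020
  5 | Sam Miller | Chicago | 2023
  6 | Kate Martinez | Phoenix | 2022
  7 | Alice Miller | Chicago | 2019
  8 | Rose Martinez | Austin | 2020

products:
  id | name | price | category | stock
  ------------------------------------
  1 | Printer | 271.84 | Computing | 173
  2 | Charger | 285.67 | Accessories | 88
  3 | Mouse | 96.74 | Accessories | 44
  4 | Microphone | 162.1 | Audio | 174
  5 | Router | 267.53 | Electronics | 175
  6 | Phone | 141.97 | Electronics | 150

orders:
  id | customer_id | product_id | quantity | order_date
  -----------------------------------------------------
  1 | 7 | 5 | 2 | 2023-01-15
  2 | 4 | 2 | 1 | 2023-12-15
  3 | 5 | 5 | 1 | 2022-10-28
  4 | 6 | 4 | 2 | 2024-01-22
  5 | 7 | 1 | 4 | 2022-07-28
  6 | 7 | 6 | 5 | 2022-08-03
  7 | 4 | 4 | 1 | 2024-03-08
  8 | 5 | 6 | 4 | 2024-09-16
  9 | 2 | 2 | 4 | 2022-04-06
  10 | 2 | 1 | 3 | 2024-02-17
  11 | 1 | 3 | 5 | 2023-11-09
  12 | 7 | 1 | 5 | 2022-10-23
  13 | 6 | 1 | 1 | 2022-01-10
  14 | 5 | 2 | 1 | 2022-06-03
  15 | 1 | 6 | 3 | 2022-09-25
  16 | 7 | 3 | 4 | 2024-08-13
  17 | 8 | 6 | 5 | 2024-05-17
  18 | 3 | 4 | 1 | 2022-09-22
SELECT customer_id, COUNT(DISTINCT product_id) AS distinct_product_count FROM orders GROUP BY customer_id HAVING COUNT(DISTINCT product_id) >= 2

Execution result:
customer_id | distinct_product_count
1 | 2
2 | 2
4 | 2
5 | 3
6 | 2
7 | 4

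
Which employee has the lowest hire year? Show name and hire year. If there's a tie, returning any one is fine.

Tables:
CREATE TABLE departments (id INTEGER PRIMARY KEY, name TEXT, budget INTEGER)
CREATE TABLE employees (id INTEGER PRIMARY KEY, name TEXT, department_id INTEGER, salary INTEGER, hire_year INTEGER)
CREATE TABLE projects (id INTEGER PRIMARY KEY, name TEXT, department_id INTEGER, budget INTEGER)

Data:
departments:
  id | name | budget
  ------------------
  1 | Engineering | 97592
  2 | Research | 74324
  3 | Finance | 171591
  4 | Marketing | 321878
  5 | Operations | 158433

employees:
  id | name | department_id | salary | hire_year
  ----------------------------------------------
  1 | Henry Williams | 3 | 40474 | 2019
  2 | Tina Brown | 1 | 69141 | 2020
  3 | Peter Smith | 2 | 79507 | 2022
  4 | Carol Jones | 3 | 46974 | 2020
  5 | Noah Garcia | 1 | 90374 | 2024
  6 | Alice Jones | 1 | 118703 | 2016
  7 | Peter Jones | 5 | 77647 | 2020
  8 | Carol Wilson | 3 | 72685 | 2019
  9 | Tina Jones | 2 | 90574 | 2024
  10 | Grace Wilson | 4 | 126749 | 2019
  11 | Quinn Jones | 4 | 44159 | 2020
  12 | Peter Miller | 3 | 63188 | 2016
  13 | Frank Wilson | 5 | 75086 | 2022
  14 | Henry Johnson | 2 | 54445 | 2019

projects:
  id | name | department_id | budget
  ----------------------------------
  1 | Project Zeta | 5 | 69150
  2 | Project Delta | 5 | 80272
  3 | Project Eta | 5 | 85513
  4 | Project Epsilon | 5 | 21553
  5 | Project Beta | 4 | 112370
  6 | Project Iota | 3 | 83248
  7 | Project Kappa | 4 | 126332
SELECT name, hire_year FROM employees ORDER BY hire_year ASC LIMIT 1

Execution result:
name | hire_year
Alice Jones | 2016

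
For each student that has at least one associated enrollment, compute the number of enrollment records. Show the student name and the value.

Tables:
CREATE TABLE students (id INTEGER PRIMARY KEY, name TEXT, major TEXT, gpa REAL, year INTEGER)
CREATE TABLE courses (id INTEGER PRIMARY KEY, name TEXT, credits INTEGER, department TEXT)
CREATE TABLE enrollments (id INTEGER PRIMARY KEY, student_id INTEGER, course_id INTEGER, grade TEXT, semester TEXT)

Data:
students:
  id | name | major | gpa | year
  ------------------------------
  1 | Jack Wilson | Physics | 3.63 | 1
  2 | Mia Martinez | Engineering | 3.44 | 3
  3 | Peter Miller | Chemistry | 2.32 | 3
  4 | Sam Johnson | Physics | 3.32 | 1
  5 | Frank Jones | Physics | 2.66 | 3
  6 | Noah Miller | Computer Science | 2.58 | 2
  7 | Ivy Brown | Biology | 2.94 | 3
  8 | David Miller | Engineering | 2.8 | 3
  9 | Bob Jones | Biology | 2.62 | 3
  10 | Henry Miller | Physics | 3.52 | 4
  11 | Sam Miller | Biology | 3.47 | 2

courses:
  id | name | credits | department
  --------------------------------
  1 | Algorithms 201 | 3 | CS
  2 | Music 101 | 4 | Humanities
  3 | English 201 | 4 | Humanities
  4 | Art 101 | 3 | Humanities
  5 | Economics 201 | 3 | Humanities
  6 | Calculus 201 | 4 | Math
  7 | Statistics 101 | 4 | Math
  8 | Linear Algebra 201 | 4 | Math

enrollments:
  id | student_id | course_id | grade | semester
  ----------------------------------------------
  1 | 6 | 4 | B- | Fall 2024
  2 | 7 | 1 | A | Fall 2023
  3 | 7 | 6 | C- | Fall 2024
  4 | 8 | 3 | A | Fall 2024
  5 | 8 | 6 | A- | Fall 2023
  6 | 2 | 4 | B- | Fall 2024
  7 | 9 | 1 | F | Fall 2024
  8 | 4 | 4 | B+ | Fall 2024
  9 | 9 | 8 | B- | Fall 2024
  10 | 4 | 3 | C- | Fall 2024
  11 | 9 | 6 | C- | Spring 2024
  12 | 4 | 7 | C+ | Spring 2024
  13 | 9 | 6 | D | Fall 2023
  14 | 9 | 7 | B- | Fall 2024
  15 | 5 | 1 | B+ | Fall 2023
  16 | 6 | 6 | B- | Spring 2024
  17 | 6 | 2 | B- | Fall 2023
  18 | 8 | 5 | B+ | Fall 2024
SELECT p.name, COUNT(*) AS n FROM enrollments c JOIN students p ON c.student_id = p.id GROUP BY p.id, p.name

Execution result:
name | n
Mia Martinez | 1
Sam Johnson | 3
Frank Jones | 1
Noah Miller | 3
Ivy Brown | 2
David Miller | 3
Bob Jones | 5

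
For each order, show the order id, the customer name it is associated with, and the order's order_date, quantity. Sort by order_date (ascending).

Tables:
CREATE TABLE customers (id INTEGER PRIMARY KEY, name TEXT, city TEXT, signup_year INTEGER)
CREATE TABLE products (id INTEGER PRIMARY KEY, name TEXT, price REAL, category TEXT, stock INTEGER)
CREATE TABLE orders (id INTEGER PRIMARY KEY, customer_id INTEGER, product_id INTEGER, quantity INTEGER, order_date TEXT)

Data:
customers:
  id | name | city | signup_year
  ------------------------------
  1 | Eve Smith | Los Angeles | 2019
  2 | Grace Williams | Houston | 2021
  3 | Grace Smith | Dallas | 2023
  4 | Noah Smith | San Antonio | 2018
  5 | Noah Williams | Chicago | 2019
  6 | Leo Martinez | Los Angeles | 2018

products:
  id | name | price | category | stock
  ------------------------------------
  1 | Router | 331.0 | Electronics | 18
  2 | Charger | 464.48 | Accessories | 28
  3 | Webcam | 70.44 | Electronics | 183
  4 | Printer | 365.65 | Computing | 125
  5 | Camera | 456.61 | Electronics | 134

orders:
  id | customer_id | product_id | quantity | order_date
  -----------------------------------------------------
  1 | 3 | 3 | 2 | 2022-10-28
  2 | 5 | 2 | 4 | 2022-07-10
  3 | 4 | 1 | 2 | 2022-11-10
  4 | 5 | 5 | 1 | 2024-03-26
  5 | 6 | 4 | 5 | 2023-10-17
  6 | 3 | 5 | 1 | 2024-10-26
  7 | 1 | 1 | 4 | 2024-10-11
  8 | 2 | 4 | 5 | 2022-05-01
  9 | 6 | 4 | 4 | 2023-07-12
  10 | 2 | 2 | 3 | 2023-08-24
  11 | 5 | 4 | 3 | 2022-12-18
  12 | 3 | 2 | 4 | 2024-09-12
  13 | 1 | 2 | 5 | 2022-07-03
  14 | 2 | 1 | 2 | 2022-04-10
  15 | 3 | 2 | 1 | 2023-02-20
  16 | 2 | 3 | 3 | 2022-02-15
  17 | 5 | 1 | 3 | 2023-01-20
SELECT c.id, p.name AS customer, c.order_date, c.quantity FROM orders c JOIN customers p ON c.customer_id = p.id ORDER BY c.order_date ASC

Execution result:
id | customer | order_date | quantity
16 | Grace Williams | 2022-02-15 | 3
14 | Grace Williams | 2022-04-10 | 2
8 | Grace Williams | 2022-05-01 | 5
13 | Eve Smith | 2022-07-03 | 5
2 | Noah Williams | 2022-07-10 | 4
1 | Grace Smith | 2022-10-28 | 2
3 | Noah Smith | 2022-11-10 | 2
11 | Noah Williams | 2022-12-18 | 3
17 | Noah Williams | 2023-01-20 | 3
15 | Grace Smith | 2023-02-20 | 1
9 | Leo Martinez | 2023-07-12 | 4
10 | Grace Williams | 2023-08-24 | 3
5 | Leo Martinez | 2023-10-17 | 5
4 | Noah Williams | 2024-03-26 | 1
12 | Grace Smith | 2024-09-12 | 4
7 | Eve Smith | 2024-10-11 | 4
6 | Grace Smith | 2024-10-26 | 1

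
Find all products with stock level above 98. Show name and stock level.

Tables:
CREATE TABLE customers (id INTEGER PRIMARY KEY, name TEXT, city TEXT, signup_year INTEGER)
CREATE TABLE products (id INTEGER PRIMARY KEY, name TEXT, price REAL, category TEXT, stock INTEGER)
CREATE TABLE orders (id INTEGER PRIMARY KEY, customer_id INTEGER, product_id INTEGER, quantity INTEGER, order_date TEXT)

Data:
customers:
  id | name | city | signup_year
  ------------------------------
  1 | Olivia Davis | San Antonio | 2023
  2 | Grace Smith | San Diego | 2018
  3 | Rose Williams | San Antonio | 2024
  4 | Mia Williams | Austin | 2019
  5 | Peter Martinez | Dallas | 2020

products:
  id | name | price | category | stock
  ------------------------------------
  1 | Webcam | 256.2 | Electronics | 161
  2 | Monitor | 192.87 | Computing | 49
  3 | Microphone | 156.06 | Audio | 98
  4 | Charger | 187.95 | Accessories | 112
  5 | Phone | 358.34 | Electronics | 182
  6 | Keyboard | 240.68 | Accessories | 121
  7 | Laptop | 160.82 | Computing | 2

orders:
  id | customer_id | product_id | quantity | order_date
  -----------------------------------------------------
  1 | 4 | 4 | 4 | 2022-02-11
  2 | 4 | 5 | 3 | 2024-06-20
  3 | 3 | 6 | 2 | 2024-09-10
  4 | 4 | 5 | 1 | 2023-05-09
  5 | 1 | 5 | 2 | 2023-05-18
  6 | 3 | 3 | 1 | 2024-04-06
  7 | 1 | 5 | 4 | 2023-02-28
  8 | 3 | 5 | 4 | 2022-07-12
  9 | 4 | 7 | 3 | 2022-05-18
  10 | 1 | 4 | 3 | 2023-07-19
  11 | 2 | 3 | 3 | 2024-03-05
SELECT name, stock FROM products WHERE stock > 98

Execution result:
name | stock
Webcam | 161
Charger | 112
Phone | 182
Keyboard | 121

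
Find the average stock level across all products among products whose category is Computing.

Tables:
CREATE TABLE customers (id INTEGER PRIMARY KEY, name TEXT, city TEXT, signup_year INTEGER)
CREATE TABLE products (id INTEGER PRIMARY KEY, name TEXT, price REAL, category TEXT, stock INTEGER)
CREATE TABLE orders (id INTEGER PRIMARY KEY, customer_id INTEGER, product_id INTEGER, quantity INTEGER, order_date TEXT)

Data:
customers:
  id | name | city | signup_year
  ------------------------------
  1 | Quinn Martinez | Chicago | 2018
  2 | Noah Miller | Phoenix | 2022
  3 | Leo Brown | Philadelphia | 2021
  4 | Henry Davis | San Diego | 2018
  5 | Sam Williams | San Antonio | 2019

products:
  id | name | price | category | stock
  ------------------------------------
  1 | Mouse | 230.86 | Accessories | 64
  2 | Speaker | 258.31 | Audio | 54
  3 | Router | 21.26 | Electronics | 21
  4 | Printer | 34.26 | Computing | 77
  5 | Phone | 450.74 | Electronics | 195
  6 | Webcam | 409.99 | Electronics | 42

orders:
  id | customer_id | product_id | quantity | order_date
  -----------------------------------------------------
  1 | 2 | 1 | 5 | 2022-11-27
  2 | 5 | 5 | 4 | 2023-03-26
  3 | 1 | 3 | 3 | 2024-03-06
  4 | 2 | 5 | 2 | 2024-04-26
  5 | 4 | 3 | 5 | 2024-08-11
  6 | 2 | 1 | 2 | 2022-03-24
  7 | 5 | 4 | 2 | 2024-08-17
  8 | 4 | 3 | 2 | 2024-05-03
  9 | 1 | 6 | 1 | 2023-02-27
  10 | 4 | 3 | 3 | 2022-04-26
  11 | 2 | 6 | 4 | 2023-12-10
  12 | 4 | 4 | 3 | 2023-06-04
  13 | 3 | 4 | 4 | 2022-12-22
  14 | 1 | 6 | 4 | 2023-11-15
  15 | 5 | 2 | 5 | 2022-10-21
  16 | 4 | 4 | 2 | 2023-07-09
SELECT AVG(stock) FROM products WHERE category = 'Computing'

Execution result:
77.00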